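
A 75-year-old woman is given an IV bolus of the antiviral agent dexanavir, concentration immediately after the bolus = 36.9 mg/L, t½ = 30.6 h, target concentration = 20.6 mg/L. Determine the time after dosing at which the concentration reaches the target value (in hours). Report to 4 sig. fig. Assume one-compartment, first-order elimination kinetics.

25.73 h

k = ln2 / t½ = 0.693147 / 30.6 = 0.02265 h⁻¹
t = ln(C₀ / C) / k = ln(36.90 / 20.6) / 0.02265
  = ln(1.791) / 0.02265 = 0.5828 / 0.02265 = 25.73 h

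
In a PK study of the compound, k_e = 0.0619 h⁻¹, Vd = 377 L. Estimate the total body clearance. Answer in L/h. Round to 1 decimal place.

CL = k × Vd = 0.0619 × 377 = 23.34 L/h

23.3 L/h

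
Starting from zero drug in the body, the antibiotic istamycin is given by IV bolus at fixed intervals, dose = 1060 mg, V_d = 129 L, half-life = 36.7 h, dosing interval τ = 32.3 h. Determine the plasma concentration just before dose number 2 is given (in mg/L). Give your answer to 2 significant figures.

C₀ per dose = Dose / Vd = 1060 / 129 = 8.217 mg/L
k = ln2 / t½ = 0.693147 / 36.7 = 0.01889 h⁻¹
Fraction remaining after one interval: r = e^(−kτ) = e^(−0.01889 × 32.3) = 0.5433
Before dose 2, 1 dose has been given (aged 1τ).
C_trough = C₀ × r = 8.217 × 0.5433 = 4.464 mg/L

4.5 mg/L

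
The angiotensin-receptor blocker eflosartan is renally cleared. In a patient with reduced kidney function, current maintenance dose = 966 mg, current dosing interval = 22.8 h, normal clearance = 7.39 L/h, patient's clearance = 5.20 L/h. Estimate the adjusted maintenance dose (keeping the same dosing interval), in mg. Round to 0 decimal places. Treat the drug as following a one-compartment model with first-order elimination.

To keep the same average steady-state level, dosing rate must scale with clearance.
CL ratio = 5.20 / 7.39 = 0.7037
New dose (same interval) = 966 × 0.7037 = 679.8 mg

680 mg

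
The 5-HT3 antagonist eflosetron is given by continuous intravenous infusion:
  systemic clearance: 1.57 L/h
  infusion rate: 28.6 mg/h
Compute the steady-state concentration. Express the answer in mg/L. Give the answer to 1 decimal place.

18.2 mg/L

At steady state Css = R₀ / CL = 28.6 / 1.570 = 18.22 mg/L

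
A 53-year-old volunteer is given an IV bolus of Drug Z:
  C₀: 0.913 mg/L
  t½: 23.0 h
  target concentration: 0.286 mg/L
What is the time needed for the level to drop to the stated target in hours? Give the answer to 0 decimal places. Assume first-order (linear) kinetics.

k = ln2 / t½ = 0.693147 / 23.0 = 0.03014 h⁻¹
t = ln(C₀ / C) / k = ln(0.9130 / 0.286) / 0.03014
  = ln(3.192) / 0.03014 = 1.161 / 0.03014 = 38.52 h

39 h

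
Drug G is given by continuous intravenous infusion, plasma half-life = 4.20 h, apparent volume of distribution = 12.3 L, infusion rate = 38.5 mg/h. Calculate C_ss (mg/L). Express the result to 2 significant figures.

k = ln2 / t½ = 0.693147 / 4.20 = 0.1650 h⁻¹
CL = k × Vd = 0.1650 × 12.3 = 2.030 L/h
At steady state Css = R₀ / CL = 38.5 / 2.030 = 18.97 mg/L

19 mg/L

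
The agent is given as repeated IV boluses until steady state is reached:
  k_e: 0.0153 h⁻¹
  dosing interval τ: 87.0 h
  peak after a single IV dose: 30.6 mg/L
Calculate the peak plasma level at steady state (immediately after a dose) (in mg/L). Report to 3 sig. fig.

41.6 mg/L

e^(−kτ) = e^(−0.01530 × 87.0) = 0.2642
Accumulation ratio R = 1 / (1 − e^(−kτ)) = 1 / (1 − 0.2642) = 1.359
Steady-state peak = C₀ × R = 30.6 × 1.359 = 41.59 mg/L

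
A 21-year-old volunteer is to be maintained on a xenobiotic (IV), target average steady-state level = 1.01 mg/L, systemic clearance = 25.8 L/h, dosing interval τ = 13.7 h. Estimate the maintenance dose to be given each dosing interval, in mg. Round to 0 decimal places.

357 mg

At steady state, Dose/τ = Css × CL.
Dose = Css × CL × τ = 1.01 × 25.80 × 13.7 = 357.0 mg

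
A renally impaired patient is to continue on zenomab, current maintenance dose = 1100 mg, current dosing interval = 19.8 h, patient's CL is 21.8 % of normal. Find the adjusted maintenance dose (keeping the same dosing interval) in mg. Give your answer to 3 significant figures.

240 mg

To keep the same average steady-state level, dosing rate must scale with clearance.
CL ratio = 21.8 / 100 = 0.2180
New dose (same interval) = 1100 × 0.2180 = 239.8 mg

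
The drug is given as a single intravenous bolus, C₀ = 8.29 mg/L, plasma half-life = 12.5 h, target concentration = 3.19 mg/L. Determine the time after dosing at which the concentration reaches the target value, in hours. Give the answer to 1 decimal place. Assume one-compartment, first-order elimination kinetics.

k = ln2 / t½ = 0.693147 / 12.5 = 0.05545 h⁻¹
t = ln(C₀ / C) / k = ln(8.290 / 3.19) / 0.05545
  = ln(2.599) / 0.05545 = 0.9551 / 0.05545 = 17.22 h

17.2 h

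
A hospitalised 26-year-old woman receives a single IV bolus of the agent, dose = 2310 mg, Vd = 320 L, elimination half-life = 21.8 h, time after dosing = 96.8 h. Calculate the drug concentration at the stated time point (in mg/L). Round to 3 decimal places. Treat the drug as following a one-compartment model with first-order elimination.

C₀ = Dose / Vd = 2310 / 320 = 7.219 mg/L
k = ln2 / t½ = 0.693147 / 21.8 = 0.03180 h⁻¹
C = C₀ · e^(−k·t) = 7.219 × e^(−0.03180 × 96.8)
  = 7.219 × 0.04604 = 0.3324 mg/L

0.332 mg/L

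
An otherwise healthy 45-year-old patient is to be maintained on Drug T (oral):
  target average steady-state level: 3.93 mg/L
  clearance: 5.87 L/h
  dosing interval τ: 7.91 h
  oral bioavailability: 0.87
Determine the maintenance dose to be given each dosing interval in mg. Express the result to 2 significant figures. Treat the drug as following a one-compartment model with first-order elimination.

At steady state, F × (Dose/τ) = Css × CL.
Dose = Css × CL × τ / F = 3.93 × 5.870 × 7.91 / 0.87 = 209.7 mg

210 mg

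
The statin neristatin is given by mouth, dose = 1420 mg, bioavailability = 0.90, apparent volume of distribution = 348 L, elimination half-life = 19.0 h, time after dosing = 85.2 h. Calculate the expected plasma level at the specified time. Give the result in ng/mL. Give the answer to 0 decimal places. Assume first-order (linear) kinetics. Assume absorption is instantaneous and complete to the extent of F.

Amount reaching circulation = F × Dose = 0.90 × 1420 = 1278 mg
C₀ = F·Dose / Vd = 1278 / 348 = 3.672 mg/L
k = ln2 / t½ = 0.693147 / 19.0 = 0.03648 h⁻¹
C = C₀ · e^(−k·t) = 3.672 × e^(−0.03648 × 85.2)
  = 3.672 × 0.04469 = 0.1641 mg/L
Convert: 0.1641 mg/L × 1000 = 164.1 ng/mL

164 ng/mL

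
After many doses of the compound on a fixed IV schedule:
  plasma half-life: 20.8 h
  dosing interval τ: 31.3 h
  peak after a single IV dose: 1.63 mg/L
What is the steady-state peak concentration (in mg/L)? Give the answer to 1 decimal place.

k = ln2 / t½ = 0.693147 / 20.8 = 0.03332 h⁻¹
e^(−kτ) = e^(−0.03332 × 31.3) = 0.3524
Accumulation ratio R = 1 / (1 − e^(−kτ)) = 1 / (1 − 0.3524) = 1.544
Steady-state peak = C₀ × R = 1.63 × 1.544 = 2.517 mg/L

2.5 mg/L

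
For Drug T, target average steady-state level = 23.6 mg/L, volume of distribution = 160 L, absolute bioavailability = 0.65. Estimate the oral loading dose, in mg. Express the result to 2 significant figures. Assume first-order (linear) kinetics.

LD = Css × Vd / F = 23.6 × 160 / 0.65 = 5809 mg

5800 mg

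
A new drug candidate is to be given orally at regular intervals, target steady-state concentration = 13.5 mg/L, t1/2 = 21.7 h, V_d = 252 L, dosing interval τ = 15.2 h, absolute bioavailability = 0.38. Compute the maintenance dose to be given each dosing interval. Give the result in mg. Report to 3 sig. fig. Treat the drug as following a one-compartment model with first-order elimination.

k = ln2 / t½ = 0.693147 / 21.7 = 0.03194 h⁻¹
CL = k × Vd = 0.03194 × 252 = 8.049 L/h
At steady state, F × (Dose/τ) = Css × CL.
Dose = Css × CL × τ / F = 13.5 × 8.049 × 15.2 / 0.38 = 4346 mg

4350 mg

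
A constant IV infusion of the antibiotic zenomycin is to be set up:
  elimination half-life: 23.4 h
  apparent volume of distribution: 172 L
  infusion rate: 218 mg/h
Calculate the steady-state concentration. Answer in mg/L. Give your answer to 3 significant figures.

k = ln2 / t½ = 0.693147 / 23.4 = 0.02962 h⁻¹
CL = k × Vd = 0.02962 × 172 = 5.095 L/h
At steady state Css = R₀ / CL = 218 / 5.095 = 42.79 mg/L

42.8 mg/L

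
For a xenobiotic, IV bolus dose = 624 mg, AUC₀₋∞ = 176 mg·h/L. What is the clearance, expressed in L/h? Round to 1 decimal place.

CL = Dose / AUC = 624 / 176 = 3.545 L/h

3.5 L/h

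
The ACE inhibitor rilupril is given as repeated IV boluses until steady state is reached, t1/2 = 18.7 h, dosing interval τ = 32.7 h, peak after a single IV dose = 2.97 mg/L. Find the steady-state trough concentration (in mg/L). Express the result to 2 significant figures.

1.3 mg/L

k = ln2 / t½ = 0.693147 / 18.7 = 0.03707 h⁻¹
e^(−kτ) = e^(−0.03707 × 32.7) = 0.2975
Accumulation ratio R = 1 / (1 − e^(−kτ)) = 1 / (1 − 0.2975) = 1.423
Steady-state trough = C₀ × R × e^(−kτ) = 2.97 × 1.423 × 0.2975 = 1.257 mg/L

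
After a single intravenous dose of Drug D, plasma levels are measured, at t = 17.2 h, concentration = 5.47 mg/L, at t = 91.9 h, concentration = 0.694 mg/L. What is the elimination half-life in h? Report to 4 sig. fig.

25.08 h

k = ln(C₁/C₂) / (t₂ − t₁) = ln(5.47/0.694) / (91.9 − 17.2)
  = 2.065 / 74.70 = 0.02764 h⁻¹
t½ = ln2 / k = 0.693147 / 0.02764 = 25.08 h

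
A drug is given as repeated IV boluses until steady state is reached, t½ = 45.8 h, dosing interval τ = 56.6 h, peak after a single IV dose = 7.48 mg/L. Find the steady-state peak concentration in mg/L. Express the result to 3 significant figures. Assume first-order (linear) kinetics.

13.0 mg/L

k = ln2 / t½ = 0.693147 / 45.8 = 0.01513 h⁻¹
e^(−kτ) = e^(−0.01513 × 56.6) = 0.4247
Accumulation ratio R = 1 / (1 − e^(−kτ)) = 1 / (1 − 0.4247) = 1.738
Steady-state peak = C₀ × R = 7.48 × 1.738 = 13.00 mg/L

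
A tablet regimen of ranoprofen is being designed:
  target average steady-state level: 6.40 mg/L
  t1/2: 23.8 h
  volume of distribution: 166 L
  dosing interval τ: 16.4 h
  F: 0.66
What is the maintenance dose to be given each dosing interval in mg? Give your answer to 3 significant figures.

k = ln2 / t½ = 0.693147 / 23.8 = 0.02912 h⁻¹
CL = k × Vd = 0.02912 × 166 = 4.834 L/h
At steady state, F × (Dose/τ) = Css × CL.
Dose = Css × CL × τ / F = 6.40 × 4.834 × 16.4 / 0.66 = 768.8 mg

769 mg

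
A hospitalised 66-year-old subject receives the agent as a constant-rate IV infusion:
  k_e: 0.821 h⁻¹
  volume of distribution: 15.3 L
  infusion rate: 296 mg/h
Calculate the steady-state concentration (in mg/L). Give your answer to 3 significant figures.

CL = k × Vd = 0.8210 × 15.3 = 12.56 L/h
At steady state Css = R₀ / CL = 296 / 12.56 = 23.57 mg/L

23.6 mg/L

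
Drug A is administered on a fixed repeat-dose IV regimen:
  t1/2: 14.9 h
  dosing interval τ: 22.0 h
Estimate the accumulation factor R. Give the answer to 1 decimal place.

1.6

k = ln2 / t½ = 0.693147 / 14.9 = 0.04652 h⁻¹
e^(−kτ) = e^(−0.04652 × 22.0) = 0.3594
Accumulation ratio R = 1 / (1 − e^(−kτ)) = 1 / (1 − 0.3594) = 1.561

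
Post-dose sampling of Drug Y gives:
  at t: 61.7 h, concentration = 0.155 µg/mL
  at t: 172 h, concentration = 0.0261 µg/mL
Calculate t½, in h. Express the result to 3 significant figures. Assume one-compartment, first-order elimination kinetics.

42.9 h

k = ln(C₁/C₂) / (t₂ − t₁) = ln(0.155/0.0261) / (172 − 61.7)
  = 1.781 / 110.3 = 0.01615 h⁻¹
t½ = ln2 / k = 0.693147 / 0.01615 = 42.92 h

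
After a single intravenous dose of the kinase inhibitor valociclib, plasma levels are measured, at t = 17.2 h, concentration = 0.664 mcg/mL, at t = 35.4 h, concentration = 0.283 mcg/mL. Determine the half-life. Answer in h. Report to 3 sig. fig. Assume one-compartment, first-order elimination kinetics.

14.8 h

k = ln(C₁/C₂) / (t₂ − t₁) = ln(0.664/0.283) / (35.4 − 17.2)
  = 0.8528 / 18.20 = 0.04686 h⁻¹
t½ = ln2 / k = 0.693147 / 0.04686 = 14.79 h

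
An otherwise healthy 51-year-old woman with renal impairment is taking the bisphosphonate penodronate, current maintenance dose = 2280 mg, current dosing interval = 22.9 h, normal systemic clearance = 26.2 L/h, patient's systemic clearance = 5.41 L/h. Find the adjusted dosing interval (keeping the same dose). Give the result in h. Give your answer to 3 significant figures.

To keep the same average steady-state level, dosing rate must scale with clearance.
CL ratio = 5.41 / 26.2 = 0.2065
New interval (same dose) = 22.9 / 0.2065 = 110.9 h

111 h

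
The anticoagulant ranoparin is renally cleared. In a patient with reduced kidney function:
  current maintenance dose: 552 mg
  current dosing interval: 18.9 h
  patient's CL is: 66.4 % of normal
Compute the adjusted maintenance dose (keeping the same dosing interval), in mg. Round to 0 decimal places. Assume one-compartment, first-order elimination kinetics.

367 mg

To keep the same average steady-state level, dosing rate must scale with clearance.
CL ratio = 66.4 / 100 = 0.6640
New dose (same interval) = 552 × 0.6640 = 366.5 mg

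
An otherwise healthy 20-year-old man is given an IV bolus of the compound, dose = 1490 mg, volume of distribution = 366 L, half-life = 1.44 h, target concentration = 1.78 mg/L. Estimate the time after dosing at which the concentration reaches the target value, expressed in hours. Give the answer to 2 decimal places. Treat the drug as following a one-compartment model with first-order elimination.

C₀ = Dose / Vd = 1490 / 366 = 4.071 mg/L
k = ln2 / t½ = 0.693147 / 1.44 = 0.4814 h⁻¹
t = ln(C₀ / C) / k = ln(4.071 / 1.78) / 0.4814
  = ln(2.287) / 0.4814 = 0.8272 / 0.4814 = 1.718 h

1.72 h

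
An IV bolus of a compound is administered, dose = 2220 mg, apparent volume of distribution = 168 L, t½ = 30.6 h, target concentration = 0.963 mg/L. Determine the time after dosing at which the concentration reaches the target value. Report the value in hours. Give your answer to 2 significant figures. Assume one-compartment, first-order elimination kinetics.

120 h

C₀ = Dose / Vd = 2220 / 168 = 13.21 mg/L
k = ln2 / t½ = 0.693147 / 30.6 = 0.02265 h⁻¹
t = ln(C₀ / C) / k = ln(13.21 / 0.963) / 0.02265
  = ln(13.72) / 0.02265 = 2.619 / 0.02265 = 115.6 h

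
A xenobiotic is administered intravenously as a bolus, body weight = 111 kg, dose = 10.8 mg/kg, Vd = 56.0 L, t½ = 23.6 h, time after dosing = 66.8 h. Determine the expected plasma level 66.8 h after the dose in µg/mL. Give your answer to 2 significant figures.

Total dose = 10.8 × 111 = 1199 mg
C₀ = Dose / Vd = 1199 / 56.0 = 21.41 mg/L
k = ln2 / t½ = 0.693147 / 23.6 = 0.02937 h⁻¹
C = C₀ · e^(−k·t) = 21.41 × e^(−0.02937 × 66.8)
  = 21.41 × 0.1406 = 3.010 mg/L
(3.010 mg/L = 3.010 µg/mL)

3.0 µg/mL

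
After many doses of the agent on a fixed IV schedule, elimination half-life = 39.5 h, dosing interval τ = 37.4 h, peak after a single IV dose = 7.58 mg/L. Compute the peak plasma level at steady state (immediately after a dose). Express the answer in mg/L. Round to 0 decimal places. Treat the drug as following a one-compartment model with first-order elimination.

16 mg/L

k = ln2 / t½ = 0.693147 / 39.5 = 0.01755 h⁻¹
e^(−kτ) = e^(−0.01755 × 37.4) = 0.5187
Accumulation ratio R = 1 / (1 − e^(−kτ)) = 1 / (1 − 0.5187) = 2.078
Steady-state peak = C₀ × R = 7.58 × 2.078 = 15.75 mg/L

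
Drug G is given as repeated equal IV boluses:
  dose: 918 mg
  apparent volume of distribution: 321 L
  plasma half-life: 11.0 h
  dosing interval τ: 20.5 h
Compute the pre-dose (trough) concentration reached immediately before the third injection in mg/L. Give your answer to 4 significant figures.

C₀ per dose = Dose / Vd = 918 / 321 = 2.860 mg/L
k = ln2 / t½ = 0.693147 / 11.0 = 0.06301 h⁻¹
Fraction remaining after one interval: r = e^(−kτ) = e^(−0.06301 × 20.5) = 0.2748
Before dose 3, 2 doses have been given (aged 1τ, 2τ).
C_trough = C₀ × (r + r²) = 2.860 × (0.2748 + 0.07552) = 1.002 mg/L

1.002 mg/L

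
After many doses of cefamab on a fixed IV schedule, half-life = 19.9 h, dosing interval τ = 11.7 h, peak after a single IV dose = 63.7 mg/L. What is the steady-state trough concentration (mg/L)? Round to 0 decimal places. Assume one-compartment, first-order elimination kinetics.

k = ln2 / t½ = 0.693147 / 19.9 = 0.03483 h⁻¹
e^(−kτ) = e^(−0.03483 × 11.7) = 0.6653
Accumulation ratio R = 1 / (1 − e^(−kτ)) = 1 / (1 − 0.6653) = 2.988
Steady-state trough = C₀ × R × e^(−kτ) = 63.7 × 2.988 × 0.6653 = 126.6 mg/L

127 mg/L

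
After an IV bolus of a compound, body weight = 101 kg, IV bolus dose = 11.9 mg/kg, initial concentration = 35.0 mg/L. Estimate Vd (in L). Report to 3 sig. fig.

Dose = 11.9 × 101 = 1202 mg
Vd = Dose / C₀ = 1202 / 35.0 = 34.34 L

34.3 L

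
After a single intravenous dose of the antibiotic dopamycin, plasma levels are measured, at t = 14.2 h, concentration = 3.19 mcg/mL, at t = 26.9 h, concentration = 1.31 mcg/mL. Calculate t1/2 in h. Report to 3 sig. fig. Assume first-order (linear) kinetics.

9.89 h

k = ln(C₁/C₂) / (t₂ − t₁) = ln(3.19/1.31) / (26.9 − 14.2)
  = 0.8900 / 12.70 = 0.07008 h⁻¹
t½ = ln2 / k = 0.693147 / 0.07008 = 9.891 h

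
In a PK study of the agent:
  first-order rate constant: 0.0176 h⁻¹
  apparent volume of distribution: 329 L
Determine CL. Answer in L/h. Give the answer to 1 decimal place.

5.8 L/h

CL = k × Vd = 0.0176 × 329 = 5.790 L/h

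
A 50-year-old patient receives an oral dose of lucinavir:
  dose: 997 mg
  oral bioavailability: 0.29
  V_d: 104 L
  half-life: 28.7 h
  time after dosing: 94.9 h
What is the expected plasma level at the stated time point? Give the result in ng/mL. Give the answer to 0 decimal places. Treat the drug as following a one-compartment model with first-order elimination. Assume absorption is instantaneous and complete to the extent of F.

281 ng/mL

Amount reaching circulation = F × Dose = 0.29 × 997.0 = 289.1 mg
C₀ = F·Dose / Vd = 289.1 / 104 = 2.780 mg/L
k = ln2 / t½ = 0.693147 / 28.7 = 0.02415 h⁻¹
C = C₀ · e^(−k·t) = 2.780 × e^(−0.02415 × 94.9)
  = 2.780 × 0.1011 = 0.2811 mg/L
Convert: 0.2811 mg/L × 1000 = 281.1 ng/mL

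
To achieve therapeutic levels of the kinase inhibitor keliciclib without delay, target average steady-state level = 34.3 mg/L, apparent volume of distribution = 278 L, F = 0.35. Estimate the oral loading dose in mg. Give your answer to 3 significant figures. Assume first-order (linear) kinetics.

LD = Css × Vd / F = 34.3 × 278 / 0.35 = 27240 mg

27200 mg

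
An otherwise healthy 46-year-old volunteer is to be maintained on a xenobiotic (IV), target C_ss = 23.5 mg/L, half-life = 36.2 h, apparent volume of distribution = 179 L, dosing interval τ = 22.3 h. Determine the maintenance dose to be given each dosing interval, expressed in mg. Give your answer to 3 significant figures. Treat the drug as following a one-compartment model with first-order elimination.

1800 mg

k = ln2 / t½ = 0.693147 / 36.2 = 0.01915 h⁻¹
CL = k × Vd = 0.01915 × 179 = 3.428 L/h
At steady state, Dose/τ = Css × CL.
Dose = Css × CL × τ = 23.5 × 3.428 × 22.3 = 1796 mg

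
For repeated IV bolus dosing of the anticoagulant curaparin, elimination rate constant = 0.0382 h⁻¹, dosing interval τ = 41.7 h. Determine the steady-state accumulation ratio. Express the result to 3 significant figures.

e^(−kτ) = e^(−0.03820 × 41.7) = 0.2033
Accumulation ratio R = 1 / (1 − e^(−kτ)) = 1 / (1 − 0.2033) = 1.255

1.26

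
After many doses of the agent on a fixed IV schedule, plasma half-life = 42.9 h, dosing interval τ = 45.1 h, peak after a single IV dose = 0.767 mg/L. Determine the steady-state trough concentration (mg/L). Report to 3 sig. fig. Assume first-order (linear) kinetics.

0.715 mg/L

k = ln2 / t½ = 0.693147 / 42.9 = 0.01616 h⁻¹
e^(−kτ) = e^(−0.01616 × 45.1) = 0.4825
Accumulation ratio R = 1 / (1 − e^(−kτ)) = 1 / (1 − 0.4825) = 1.932
Steady-state trough = C₀ × R × e^(−kτ) = 0.767 × 1.932 × 0.4825 = 0.7150 mg/L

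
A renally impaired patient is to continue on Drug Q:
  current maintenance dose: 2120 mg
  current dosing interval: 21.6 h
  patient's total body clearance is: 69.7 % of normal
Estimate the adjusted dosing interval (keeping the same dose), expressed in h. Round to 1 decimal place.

31.0 h

To keep the same average steady-state level, dosing rate must scale with clearance.
CL ratio = 69.7 / 100 = 0.6970
New interval (same dose) = 21.6 / 0.6970 = 30.99 h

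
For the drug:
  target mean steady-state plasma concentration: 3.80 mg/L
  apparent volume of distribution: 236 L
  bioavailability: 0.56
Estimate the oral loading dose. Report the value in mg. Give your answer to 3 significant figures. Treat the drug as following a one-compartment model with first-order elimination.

1600 mg

LD = Css × Vd / F = 3.80 × 236 / 0.56 = 1601 mg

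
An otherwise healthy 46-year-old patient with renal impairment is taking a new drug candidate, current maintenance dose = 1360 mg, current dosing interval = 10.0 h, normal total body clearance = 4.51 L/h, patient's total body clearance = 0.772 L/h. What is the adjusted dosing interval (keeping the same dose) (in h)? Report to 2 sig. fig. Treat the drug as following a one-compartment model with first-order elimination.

To keep the same average steady-state level, dosing rate must scale with clearance.
CL ratio = 0.772 / 4.51 = 0.1712
New interval (same dose) = 10.0 / 0.1712 = 58.41 h

58 h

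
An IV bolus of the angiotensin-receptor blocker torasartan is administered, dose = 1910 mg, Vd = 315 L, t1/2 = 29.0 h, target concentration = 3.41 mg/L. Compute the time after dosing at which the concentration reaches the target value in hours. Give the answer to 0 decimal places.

C₀ = Dose / Vd = 1910 / 315 = 6.063 mg/L
k = ln2 / t½ = 0.693147 / 29.0 = 0.02390 h⁻¹
t = ln(C₀ / C) / k = ln(6.063 / 3.41) / 0.02390
  = ln(1.778) / 0.02390 = 0.5755 / 0.02390 = 24.08 h

24 h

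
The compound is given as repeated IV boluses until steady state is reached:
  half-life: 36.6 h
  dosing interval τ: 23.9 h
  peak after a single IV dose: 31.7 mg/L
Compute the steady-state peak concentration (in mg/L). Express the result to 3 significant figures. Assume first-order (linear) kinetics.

87.1 mg/L

k = ln2 / t½ = 0.693147 / 36.6 = 0.01894 h⁻¹
e^(−kτ) = e^(−0.01894 × 23.9) = 0.6359
Accumulation ratio R = 1 / (1 − e^(−kτ)) = 1 / (1 − 0.6359) = 2.746
Steady-state peak = C₀ × R = 31.7 × 2.746 = 87.05 mg/L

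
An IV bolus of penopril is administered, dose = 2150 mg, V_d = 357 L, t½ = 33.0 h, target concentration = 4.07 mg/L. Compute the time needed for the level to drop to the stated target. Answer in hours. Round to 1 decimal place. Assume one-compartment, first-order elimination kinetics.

C₀ = Dose / Vd = 2150 / 357 = 6.022 mg/L
k = ln2 / t½ = 0.693147 / 33.0 = 0.02100 h⁻¹
t = ln(C₀ / C) / k = ln(6.022 / 4.07) / 0.02100
  = ln(1.480) / 0.02100 = 0.3920 / 0.02100 = 18.67 h

18.7 h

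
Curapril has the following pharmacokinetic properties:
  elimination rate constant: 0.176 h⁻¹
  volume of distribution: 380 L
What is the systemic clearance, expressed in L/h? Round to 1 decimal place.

CL = k × Vd = 0.176 × 380 = 66.88 L/h

66.9 L/h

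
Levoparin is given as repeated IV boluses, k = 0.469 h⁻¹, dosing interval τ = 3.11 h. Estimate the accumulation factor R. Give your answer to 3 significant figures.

1.30

e^(−kτ) = e^(−0.4690 × 3.11) = 0.2326
Accumulation ratio R = 1 / (1 − e^(−kτ)) = 1 / (1 − 0.2326) = 1.303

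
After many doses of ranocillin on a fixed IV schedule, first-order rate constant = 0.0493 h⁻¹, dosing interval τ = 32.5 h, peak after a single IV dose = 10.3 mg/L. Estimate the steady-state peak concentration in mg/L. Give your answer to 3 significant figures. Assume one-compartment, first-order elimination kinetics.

e^(−kτ) = e^(−0.04930 × 32.5) = 0.2014
Accumulation ratio R = 1 / (1 − e^(−kτ)) = 1 / (1 − 0.2014) = 1.252
Steady-state peak = C₀ × R = 10.3 × 1.252 = 12.90 mg/L

12.9 mg/L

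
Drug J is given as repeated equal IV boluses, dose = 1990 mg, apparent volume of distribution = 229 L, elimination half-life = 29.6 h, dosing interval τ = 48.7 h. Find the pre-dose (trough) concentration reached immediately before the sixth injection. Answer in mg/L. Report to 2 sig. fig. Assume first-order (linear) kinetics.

C₀ per dose = Dose / Vd = 1990 / 229 = 8.690 mg/L
k = ln2 / t½ = 0.693147 / 29.6 = 0.02342 h⁻¹
Fraction remaining after one interval: r = e^(−kτ) = e^(−0.02342 × 48.7) = 0.3196
Before dose 6, 5 doses have been given (aged 1τ, 2τ, 3τ, 4τ, 5τ).
C_trough = C₀ × (r + r² + … + r^5) = C₀ × r(1−r^5)/(1−r)
        = 8.690 × 0.3196 × (1 − 0.003335) / (1 − 0.3196) = 4.068 mg/L

4.1 mg/L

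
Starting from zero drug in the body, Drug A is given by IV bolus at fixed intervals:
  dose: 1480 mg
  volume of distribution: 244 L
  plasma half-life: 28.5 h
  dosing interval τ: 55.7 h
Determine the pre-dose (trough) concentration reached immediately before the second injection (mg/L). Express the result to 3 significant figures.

1.57 mg/L

C₀ per dose = Dose / Vd = 1480 / 244 = 6.066 mg/L
k = ln2 / t½ = 0.693147 / 28.5 = 0.02432 h⁻¹
Fraction remaining after one interval: r = e^(−kτ) = e^(−0.02432 × 55.7) = 0.2580
Before dose 2, 1 dose has been given (aged 1τ).
C_trough = C₀ × r = 6.066 × 0.2580 = 1.565 mg/L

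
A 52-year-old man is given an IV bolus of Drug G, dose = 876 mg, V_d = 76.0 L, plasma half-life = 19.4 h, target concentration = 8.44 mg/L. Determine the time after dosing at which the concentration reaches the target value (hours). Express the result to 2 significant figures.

8.7 h

C₀ = Dose / Vd = 876.0 / 76.0 = 11.53 mg/L
k = ln2 / t½ = 0.693147 / 19.4 = 0.03573 h⁻¹
t = ln(C₀ / C) / k = ln(11.53 / 8.44) / 0.03573
  = ln(1.366) / 0.03573 = 0.3119 / 0.03573 = 8.729 h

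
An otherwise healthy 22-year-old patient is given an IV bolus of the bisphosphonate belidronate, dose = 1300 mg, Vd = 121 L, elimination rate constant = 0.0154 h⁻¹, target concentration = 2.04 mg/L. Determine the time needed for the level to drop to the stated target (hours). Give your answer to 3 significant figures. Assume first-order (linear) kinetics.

C₀ = Dose / Vd = 1300 / 121 = 10.74 mg/L
t = ln(C₀ / C) / k = ln(10.74 / 2.04) / 0.01540
  = ln(5.265) / 0.01540 = 1.661 / 0.01540 = 107.9 h

108 h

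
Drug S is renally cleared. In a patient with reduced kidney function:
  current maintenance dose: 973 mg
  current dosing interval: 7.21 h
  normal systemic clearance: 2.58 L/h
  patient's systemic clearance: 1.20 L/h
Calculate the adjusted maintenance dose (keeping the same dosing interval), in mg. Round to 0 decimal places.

To keep the same average steady-state level, dosing rate must scale with clearance.
CL ratio = 1.20 / 2.58 = 0.4651
New dose (same interval) = 973 × 0.4651 = 452.5 mg

453 mg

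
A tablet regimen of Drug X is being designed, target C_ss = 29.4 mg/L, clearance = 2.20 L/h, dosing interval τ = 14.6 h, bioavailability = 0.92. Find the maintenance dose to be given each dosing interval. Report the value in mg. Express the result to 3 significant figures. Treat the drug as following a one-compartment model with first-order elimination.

At steady state, F × (Dose/τ) = Css × CL.
Dose = Css × CL × τ / F = 29.4 × 2.200 × 14.6 / 0.92 = 1026 mg

1030 mg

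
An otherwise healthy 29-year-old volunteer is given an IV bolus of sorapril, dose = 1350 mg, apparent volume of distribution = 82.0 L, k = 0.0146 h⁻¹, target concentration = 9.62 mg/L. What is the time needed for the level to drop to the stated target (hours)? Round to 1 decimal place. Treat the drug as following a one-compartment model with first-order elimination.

36.8 h

C₀ = Dose / Vd = 1350 / 82.0 = 16.46 mg/L
t = ln(C₀ / C) / k = ln(16.46 / 9.62) / 0.01460
  = ln(1.711) / 0.01460 = 0.5371 / 0.01460 = 36.79 h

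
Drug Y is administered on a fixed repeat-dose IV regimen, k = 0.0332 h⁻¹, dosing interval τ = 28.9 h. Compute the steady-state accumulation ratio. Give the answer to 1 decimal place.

e^(−kτ) = e^(−0.03320 × 28.9) = 0.3831
Accumulation ratio R = 1 / (1 − e^(−kτ)) = 1 / (1 − 0.3831) = 1.621

1.6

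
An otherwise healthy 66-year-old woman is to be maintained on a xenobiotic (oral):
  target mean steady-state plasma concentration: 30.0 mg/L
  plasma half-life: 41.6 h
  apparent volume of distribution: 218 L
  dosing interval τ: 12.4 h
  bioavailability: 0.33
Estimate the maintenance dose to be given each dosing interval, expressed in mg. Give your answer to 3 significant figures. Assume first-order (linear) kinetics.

k = ln2 / t½ = 0.693147 / 41.6 = 0.01666 h⁻¹
CL = k × Vd = 0.01666 × 218 = 3.632 L/h
At steady state, F × (Dose/τ) = Css × CL.
Dose = Css × CL × τ / F = 30.0 × 3.632 × 12.4 / 0.33 = 4094 mg

4090 mg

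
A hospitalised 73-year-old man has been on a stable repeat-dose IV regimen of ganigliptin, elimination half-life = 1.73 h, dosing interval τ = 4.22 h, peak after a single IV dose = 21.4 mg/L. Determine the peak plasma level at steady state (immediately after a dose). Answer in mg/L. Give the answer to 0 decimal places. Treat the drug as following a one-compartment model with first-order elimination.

26 mg/L

k = ln2 / t½ = 0.693147 / 1.73 = 0.4007 h⁻¹
e^(−kτ) = e^(−0.4007 × 4.22) = 0.1843
Accumulation ratio R = 1 / (1 − e^(−kτ)) = 1 / (1 − 0.1843) = 1.226
Steady-state peak = C₀ × R = 21.4 × 1.226 = 26.24 mg/L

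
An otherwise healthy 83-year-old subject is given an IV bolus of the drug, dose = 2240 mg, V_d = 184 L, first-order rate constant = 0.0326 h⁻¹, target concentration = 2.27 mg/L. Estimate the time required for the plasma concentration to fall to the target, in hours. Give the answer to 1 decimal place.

51.5 h

C₀ = Dose / Vd = 2240 / 184 = 12.17 mg/L
t = ln(C₀ / C) / k = ln(12.17 / 2.27) / 0.03260
  = ln(5.361) / 0.03260 = 1.679 / 0.03260 = 51.50 h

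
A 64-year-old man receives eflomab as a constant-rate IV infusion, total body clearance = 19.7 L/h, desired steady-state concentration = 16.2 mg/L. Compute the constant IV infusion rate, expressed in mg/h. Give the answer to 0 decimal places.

319 mg/h

At steady state, infusion rate R₀ = Css × CL = 16.2 × 19.70 = 319.1 mg/h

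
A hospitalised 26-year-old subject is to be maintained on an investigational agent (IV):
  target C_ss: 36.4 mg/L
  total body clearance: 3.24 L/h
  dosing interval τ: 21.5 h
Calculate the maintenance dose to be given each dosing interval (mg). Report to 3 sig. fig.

2540 mg

At steady state, Dose/τ = Css × CL.
Dose = Css × CL × τ = 36.4 × 3.240 × 21.5 = 2536 mg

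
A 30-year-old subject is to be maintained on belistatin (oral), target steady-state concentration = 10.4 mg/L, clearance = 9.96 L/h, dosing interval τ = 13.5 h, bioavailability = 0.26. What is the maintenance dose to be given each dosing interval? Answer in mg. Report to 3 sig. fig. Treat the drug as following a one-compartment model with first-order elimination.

5380 mg

At steady state, F × (Dose/τ) = Css × CL.
Dose = Css × CL × τ / F = 10.4 × 9.960 × 13.5 / 0.26 = 5378 mg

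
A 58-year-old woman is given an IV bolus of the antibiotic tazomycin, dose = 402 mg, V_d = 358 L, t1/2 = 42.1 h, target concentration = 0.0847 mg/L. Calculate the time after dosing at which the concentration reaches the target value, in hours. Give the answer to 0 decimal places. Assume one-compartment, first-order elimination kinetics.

157 h

C₀ = Dose / Vd = 402.0 / 358 = 1.123 mg/L
k = ln2 / t½ = 0.693147 / 42.1 = 0.01646 h⁻¹
t = ln(C₀ / C) / k = ln(1.123 / 0.0847) / 0.01646
  = ln(13.26) / 0.01646 = 2.585 / 0.01646 = 157.0 h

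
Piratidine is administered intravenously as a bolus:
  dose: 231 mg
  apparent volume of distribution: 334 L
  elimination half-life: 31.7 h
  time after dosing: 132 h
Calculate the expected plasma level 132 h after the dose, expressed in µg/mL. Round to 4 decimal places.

C₀ = Dose / Vd = 231.0 / 334 = 0.6916 mg/L
k = ln2 / t½ = 0.693147 / 31.7 = 0.02187 h⁻¹
C = C₀ · e^(−k·t) = 0.6916 × e^(−0.02187 × 132)
  = 0.6916 × 0.05575 = 0.03856 mg/L
(0.03856 mg/L = 0.03856 µg/mL)

0.0386 µg/mL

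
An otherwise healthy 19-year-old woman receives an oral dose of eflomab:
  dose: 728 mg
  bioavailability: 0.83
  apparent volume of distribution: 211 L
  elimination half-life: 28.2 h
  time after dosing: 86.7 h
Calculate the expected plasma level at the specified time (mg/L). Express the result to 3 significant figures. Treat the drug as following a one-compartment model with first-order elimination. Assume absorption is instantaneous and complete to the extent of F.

Amount reaching circulation = F × Dose = 0.83 × 728.0 = 604.2 mg
C₀ = F·Dose / Vd = 604.2 / 211 = 2.864 mg/L
k = ln2 / t½ = 0.693147 / 28.2 = 0.02458 h⁻¹
C = C₀ · e^(−k·t) = 2.864 × e^(−0.02458 × 86.7)
  = 2.864 × 0.1187 = 0.3400 mg/L

0.340 mg/L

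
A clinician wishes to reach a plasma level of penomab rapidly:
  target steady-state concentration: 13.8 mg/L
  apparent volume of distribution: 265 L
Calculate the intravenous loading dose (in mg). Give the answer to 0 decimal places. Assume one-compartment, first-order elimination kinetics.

LD = Css × Vd = 13.8 × 265 = 3657 mg

3657 mg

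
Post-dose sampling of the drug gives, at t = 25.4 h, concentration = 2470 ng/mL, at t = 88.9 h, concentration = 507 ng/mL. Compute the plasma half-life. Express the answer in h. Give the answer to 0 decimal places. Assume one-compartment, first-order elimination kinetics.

28 h

k = ln(C₁/C₂) / (t₂ − t₁) = ln(2470/507) / (88.9 − 25.4)
  = 1.583 / 63.50 = 0.02493 h⁻¹
t½ = ln2 / k = 0.693147 / 0.02493 = 27.80 h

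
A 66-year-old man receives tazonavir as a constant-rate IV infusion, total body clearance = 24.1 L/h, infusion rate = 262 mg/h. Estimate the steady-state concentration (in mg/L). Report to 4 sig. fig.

10.87 mg/L

At steady state Css = R₀ / CL = 262 / 24.10 = 10.87 mg/L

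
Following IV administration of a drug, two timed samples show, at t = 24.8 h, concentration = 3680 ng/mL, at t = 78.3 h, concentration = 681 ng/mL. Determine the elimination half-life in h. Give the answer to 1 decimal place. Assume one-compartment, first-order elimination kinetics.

k = ln(C₁/C₂) / (t₂ − t₁) = ln(3680/681) / (78.3 − 24.8)
  = 1.687 / 53.50 = 0.03153 h⁻¹
t½ = ln2 / k = 0.693147 / 0.03153 = 21.98 h

22.0 h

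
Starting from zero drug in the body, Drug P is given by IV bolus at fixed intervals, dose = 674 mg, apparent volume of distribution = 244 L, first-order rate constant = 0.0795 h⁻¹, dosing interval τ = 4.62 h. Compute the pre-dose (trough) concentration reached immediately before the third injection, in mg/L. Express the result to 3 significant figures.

3.24 mg/L

C₀ per dose = Dose / Vd = 674 / 244 = 2.762 mg/L
Fraction remaining after one interval: r = e^(−kτ) = e^(−0.07950 × 4.62) = 0.6926
Before dose 3, 2 doses have been given (aged 1τ, 2τ).
C_trough = C₀ × (r + r²) = 2.762 × (0.6926 + 0.4797) = 3.238 mg/L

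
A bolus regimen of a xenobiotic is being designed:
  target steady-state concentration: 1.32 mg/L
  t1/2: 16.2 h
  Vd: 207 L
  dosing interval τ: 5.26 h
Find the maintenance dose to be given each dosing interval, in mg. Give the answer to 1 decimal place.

k = ln2 / t½ = 0.693147 / 16.2 = 0.04279 h⁻¹
CL = k × Vd = 0.04279 × 207 = 8.858 L/h
At steady state, Dose/τ = Css × CL.
Dose = Css × CL × τ = 1.32 × 8.858 × 5.26 = 61.50 mg

61.5 mg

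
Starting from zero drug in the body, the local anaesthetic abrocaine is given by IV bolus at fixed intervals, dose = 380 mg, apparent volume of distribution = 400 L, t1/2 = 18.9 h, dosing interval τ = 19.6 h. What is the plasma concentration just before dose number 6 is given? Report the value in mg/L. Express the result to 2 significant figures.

0.88 mg/L

C₀ per dose = Dose / Vd = 380 / 400 = 0.9500 mg/L
k = ln2 / t½ = 0.693147 / 18.9 = 0.03667 h⁻¹
Fraction remaining after one interval: r = e^(−kτ) = e^(−0.03667 × 19.6) = 0.4874
Before dose 6, 5 doses have been given (aged 1τ, 2τ, 3τ, 4τ, 5τ).
C_trough = C₀ × (r + r² + … + r^5) = C₀ × r(1−r^5)/(1−r)
        = 0.9500 × 0.4874 × (1 − 0.02751) / (1 − 0.4874) = 0.8784 mg/L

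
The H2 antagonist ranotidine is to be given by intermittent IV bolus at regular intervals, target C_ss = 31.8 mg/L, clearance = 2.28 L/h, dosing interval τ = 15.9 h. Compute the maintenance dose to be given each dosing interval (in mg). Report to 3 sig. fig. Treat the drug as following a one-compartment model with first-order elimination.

1150 mg

At steady state, Dose/τ = Css × CL.
Dose = Css × CL × τ = 31.8 × 2.280 × 15.9 = 1153 mg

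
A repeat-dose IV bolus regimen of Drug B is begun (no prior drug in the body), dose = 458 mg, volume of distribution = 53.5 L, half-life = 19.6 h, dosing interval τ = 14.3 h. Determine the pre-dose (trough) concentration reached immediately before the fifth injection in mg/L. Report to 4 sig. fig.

11.29 mg/L

C₀ per dose = Dose / Vd = 458 / 53.5 = 8.561 mg/L
k = ln2 / t½ = 0.693147 / 19.6 = 0.03536 h⁻¹
Fraction remaining after one interval: r = e^(−kτ) = e^(−0.03536 × 14.3) = 0.6031
Before dose 5, 4 doses have been given (aged 1τ, 2τ, 3τ, 4τ).
C_trough = C₀ × (r + r² + … + r^4) = C₀ × r(1−r^4)/(1−r)
        = 8.561 × 0.6031 × (1 − 0.1323) / (1 − 0.6031) = 11.29 mg/L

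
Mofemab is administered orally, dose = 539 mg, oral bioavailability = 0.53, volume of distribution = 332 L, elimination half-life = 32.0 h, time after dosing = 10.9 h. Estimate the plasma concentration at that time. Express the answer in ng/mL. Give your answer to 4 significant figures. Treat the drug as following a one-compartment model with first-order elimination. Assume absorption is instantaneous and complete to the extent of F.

679.5 ng/mL

Amount reaching circulation = F × Dose = 0.53 × 539.0 = 285.7 mg
C₀ = F·Dose / Vd = 285.7 / 332 = 0.8605 mg/L
k = ln2 / t½ = 0.693147 / 32.0 = 0.02166 h⁻¹
C = C₀ · e^(−k·t) = 0.8605 × e^(−0.02166 × 10.9)
  = 0.8605 × 0.7897 = 0.6795 mg/L
Convert: 0.6795 mg/L × 1000 = 679.5 ng/mL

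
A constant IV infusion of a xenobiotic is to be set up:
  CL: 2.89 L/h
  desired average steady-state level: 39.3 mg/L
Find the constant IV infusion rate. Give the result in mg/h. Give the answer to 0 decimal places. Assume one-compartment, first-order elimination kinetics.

At steady state, infusion rate R₀ = Css × CL = 39.3 × 2.890 = 113.6 mg/h

114 mg/h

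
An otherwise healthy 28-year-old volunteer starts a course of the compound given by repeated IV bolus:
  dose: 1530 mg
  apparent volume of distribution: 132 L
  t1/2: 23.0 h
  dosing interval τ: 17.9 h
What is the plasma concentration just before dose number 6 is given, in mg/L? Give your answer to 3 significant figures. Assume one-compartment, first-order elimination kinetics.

15.1 mg/L

C₀ per dose = Dose / Vd = 1530 / 132 = 11.59 mg/L
k = ln2 / t½ = 0.693147 / 23.0 = 0.03014 h⁻¹
Fraction remaining after one interval: r = e^(−kτ) = e^(−0.03014 × 17.9) = 0.5830
Before dose 6, 5 doses have been given (aged 1τ, 2τ, 3τ, 4τ, 5τ).
C_trough = C₀ × (r + r² + … + r^5) = C₀ × r(1−r^5)/(1−r)
        = 11.59 × 0.5830 × (1 − 0.06735) / (1 − 0.5830) = 15.11 mg/L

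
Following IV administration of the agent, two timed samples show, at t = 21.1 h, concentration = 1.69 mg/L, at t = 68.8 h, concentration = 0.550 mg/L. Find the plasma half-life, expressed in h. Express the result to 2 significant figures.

29 h

k = ln(C₁/C₂) / (t₂ − t₁) = ln(1.69/0.550) / (68.8 − 21.1)
  = 1.123 / 47.70 = 0.02354 h⁻¹
t½ = ln2 / k = 0.693147 / 0.02354 = 29.45 h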